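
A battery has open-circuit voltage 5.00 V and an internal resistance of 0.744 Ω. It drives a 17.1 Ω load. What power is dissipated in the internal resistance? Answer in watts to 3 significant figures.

The source's internal resistance is just another series element carrying I; its dissipation is I²r.
I = ε / (r + R) = 5.00 / (0.744 + 17.1) = 0.2802 A
P_int = I² r = (0.2802)² × 0.744 = 0.05842 W

0.0584 W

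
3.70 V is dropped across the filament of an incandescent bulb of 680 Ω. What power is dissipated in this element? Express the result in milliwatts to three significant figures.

20.1 mW

We know the drop across the element and its resistance — P = V²/R, one step.
P = (3.70 V)² / 680 Ω = 0.02013 W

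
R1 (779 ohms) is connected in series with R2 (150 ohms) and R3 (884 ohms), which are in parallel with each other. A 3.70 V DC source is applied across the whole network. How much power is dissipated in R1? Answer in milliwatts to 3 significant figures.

13.0 mW

Replace R2 and R3 with their parallel equivalent so the circuit becomes R1 in series with R_p.
R_p = (150×884)/(150+884) = 128.2 Ω
R_total = 779 + 128.2 = 907.2 Ω
I = V / R_total = 3.70 / 907.2 = 0.004078 A
All the current flows through R1; use P = I²R.
P_R1 = (0.004078)² × 779 = 0.01296 W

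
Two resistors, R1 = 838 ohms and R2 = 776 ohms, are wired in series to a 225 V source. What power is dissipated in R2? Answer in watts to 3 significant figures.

15.1 W

In a series string the same current flows through every resistor — find that current, then P = I²R for the one we want.
R_total = 838 + 776 = 1614 Ω
I = V / R_total = 225 / 1614 = 0.1394 A
P_R2 = I² × R2 = (0.1394)² × 776 = 15.08 W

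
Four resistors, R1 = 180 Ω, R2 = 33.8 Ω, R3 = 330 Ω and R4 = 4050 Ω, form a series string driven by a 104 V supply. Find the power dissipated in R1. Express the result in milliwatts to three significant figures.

92.3 mW

Series elements share the same current, so find I first, then use P = I²R.
R_total = 180 + 33.8 + 330 + 4050 = 4594 Ω
I = V / R_total = 104 / 4594 = 0.02264 A
P_R1 = I² × R1 = (0.02264)² × 180 = 0.09226 W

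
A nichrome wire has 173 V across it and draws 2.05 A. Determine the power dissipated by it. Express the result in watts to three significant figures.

355 W

With V and I both given, power follows immediately from P = V I.
P = 173 V × 2.050 A = 354.6 W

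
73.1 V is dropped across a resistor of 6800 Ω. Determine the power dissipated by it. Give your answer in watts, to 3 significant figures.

0.786 W

V and R are stated; P = V²/R avoids computing the current.
P = (73.1 V)² / 6800 Ω = 0.7858 W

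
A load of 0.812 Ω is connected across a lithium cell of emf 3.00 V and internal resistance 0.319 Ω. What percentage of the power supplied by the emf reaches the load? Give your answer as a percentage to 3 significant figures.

71.8 %

The source delivers εI, of which I²R reaches the load and I²r is lost; since I is common, η = R/(R+r).
η = R / (R + r) = 0.812 / (0.812 + 0.319) = 0.7179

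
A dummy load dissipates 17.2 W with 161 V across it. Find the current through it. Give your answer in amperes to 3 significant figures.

0.107 A

Inverting the appropriate power form: I = P / V.
I = 17.2 / 161 = 0.1068 A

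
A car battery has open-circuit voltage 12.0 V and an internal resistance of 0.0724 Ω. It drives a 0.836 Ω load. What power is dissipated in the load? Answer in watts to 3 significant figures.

146 W

The internal resistance and the load are in series, so the same I flows through both; get I from ε/(r+R), then I²R for the load.
I = ε / (r + R) = 12.0 / (0.0724 + 0.836) = 13.21 A
P_load = I² R = (13.21)² × 0.836 = 145.9 W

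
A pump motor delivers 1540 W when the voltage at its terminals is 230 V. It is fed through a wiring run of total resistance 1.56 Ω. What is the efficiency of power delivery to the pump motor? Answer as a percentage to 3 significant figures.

95.7 %

I = P / V = 1540 / 230 = 6.696 A through the wiring run.
P_line = I² R_line = (6.696)² × 1.56 = 69.94 W
P_source = P_load + P_line = 1540 + 69.94 = 1610 W
η = P_load / P_source = 1540 / 1610 = 0.9566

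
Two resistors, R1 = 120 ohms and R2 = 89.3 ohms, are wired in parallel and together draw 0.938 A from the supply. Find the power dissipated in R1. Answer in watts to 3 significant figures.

19.2 W

We need the common branch voltage; get it from I_total × R_eq, then P = V²/R for the branch.
1/R_eq = 1/120 + 1/89.3 ⇒ R_eq = 51.20 Ω
V = I_total × R_eq = 0.9380 × 51.20 = 48.02 V
P_R1 = V² / R1 = (48.02)² / 120 = 19.22 W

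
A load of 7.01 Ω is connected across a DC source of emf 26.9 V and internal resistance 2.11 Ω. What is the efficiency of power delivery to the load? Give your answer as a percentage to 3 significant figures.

Both r and R carry the same current, so the power split is just the resistance split: η = R/(R+r).
η = R / (R + r) = 7.01 / (7.01 + 2.11) = 0.7686

76.9 %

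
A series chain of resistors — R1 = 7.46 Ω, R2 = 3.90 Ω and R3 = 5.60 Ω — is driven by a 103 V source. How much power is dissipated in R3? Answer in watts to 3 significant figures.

The current is common to all series resistors; compute it, then apply P = I²R for the target.
R_total = 7.46 + 3.90 + 5.60 = 16.96 Ω
I = V / R_total = 103 / 16.96 = 6.073 A
P_R3 = I² × R3 = (6.073)² × 5.60 = 206.5 W

207 W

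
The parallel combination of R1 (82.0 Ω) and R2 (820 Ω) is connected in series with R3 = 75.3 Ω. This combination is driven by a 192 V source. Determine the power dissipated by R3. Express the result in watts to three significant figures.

124 W

Collapse the R1‖R2 pair into one equivalent R_p; then R_p and R3 form a series string.
R_p = (82.0×820)/(82.0+820) = 74.55 Ω
R_total = R_p + 75.3 = 74.55 + 75.3 = 149.8 Ω
I = V / R_total = 192 / 149.8 = 1.281 A
R3 is the series element, so its power is I²R.
P_R3 = (1.281)² × 75.3 = 123.6 W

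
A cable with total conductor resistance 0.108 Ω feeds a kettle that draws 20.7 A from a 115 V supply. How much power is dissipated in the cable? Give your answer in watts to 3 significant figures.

46.3 W

Line loss is just I²R for the cable — we know both I and R_line directly.
The cable carries the full 20.7 A.
P_line = I² R_line = (20.70)² × 0.108 = 46.28 W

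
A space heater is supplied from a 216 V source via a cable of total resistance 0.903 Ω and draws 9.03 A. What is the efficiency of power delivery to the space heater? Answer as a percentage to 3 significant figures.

96.2 %

The cable carries the full 9.03 A.
P_line = I² R_line = (9.030)² × 0.903 = 73.63 W
P_source = V I = 216 × 9.030 = 1950 W; P_load = 1877 W
η = P_load / P_source = 1877 / 1950 = 0.9622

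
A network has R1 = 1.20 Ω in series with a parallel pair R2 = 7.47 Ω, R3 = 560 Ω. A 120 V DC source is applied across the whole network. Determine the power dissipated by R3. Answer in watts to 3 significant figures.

First combine the parallel branches into one equivalent R_p, then R1 + R_p is a series pair.
R_p = (7.47×560)/(7.47+560) = 7.372 Ω
R_total = 1.20 + 7.372 = 8.572 Ω
I = V / R_total = 120 / 8.572 = 14.00 A
Voltage across the parallel pair: V_p = I × R_p = 14.00 × 7.372 = 103.2 V
R3 sees V_p directly, so P = V_p² / R3.
P_R3 = (103.2)² / 560 = 19.02 W

19.0 W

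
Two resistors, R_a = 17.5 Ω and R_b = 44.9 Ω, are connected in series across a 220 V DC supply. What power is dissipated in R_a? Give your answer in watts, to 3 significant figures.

218 W

In a series string the same current flows through every resistor — find that current, then P = I²R for the one we want.
R_total = 17.5 + 44.9 = 62.40 Ω
I = V / R_total = 220 / 62.40 = 3.526 A
P_R_a = I² × R_a = (3.526)² × 17.5 = 217.5 W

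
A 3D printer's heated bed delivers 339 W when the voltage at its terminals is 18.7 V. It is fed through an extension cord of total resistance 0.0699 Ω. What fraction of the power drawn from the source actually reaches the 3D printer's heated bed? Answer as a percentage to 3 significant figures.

93.7 %

I = P / V = 339 / 18.7 = 18.13 A through the extension cord.
P_line = I² R_line = (18.13)² × 0.0699 = 22.97 W
P_source = P_load + P_line = 339.0 + 22.97 = 362.0 W
η = P_load / P_source = 339.0 / 362.0 = 0.9365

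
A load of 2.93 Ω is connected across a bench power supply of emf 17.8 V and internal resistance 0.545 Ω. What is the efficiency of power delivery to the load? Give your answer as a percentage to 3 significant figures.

84.3 %

Both r and R carry the same current, so the power split is just the resistance split: η = R/(R+r).
η = R / (R + r) = 2.93 / (2.93 + 0.545) = 0.8432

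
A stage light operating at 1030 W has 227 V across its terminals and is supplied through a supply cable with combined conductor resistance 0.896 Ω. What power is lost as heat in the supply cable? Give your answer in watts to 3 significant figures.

The supply cable is a series resistance carrying the load current; its dissipation is I²R_line.
I = P / V = 1030 / 227 = 4.537 A through the supply cable.
P_line = I² R_line = (4.537)² × 0.896 = 18.45 W

18.4 W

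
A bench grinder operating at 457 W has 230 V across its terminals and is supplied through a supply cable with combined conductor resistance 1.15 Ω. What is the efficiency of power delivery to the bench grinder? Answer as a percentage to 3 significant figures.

99.0 %

I = P / V = 457 / 230 = 1.987 A through the supply cable.
P_line = I² R_line = (1.987)² × 1.15 = 4.540 W
P_source = P_load + P_line = 457.0 + 4.540 = 461.5 W
η = P_load / P_source = 457.0 / 461.5 = 0.9902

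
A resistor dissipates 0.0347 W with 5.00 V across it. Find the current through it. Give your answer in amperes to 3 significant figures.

The two known quantities fix the third via I = P / V.
I = 0.0347 / 5.00 = 0.006940 A

0.00694 A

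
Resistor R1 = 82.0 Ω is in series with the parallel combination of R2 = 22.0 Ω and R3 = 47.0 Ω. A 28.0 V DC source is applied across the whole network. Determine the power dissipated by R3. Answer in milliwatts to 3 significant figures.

First combine the parallel branches into one equivalent R_p, then R1 + R_p is a series pair.
R_p = (22.0×47.0)/(22.0+47.0) = 14.99 Ω
R_total = 82.0 + 14.99 = 96.99 Ω
I = V / R_total = 28.0 / 96.99 = 0.2887 A
Voltage across the parallel pair: V_p = I × R_p = 0.2887 × 14.99 = 4.326 V
R3 sees V_p directly, so P = V_p² / R3.
P_R3 = (4.326)² / 47.0 = 0.3982 W

398 mW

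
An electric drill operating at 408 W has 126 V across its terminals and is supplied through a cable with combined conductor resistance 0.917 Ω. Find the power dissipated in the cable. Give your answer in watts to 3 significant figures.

9.61 W

The cable and load are in series, so the same current flows in both; the loss is I²R_line.
I = P / V = 408 / 126 = 3.238 A through the cable.
P_line = I² R_line = (3.238)² × 0.917 = 9.615 W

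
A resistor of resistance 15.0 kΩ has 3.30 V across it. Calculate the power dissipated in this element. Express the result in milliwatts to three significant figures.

We know the drop across the element and its resistance — P = V²/R, one step.
P = (3.30 V)² / 15000 Ω = 0.0007260 W

0.726 mW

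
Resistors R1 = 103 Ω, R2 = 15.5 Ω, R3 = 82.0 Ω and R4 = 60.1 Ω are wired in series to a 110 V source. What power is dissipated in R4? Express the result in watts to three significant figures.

10.7 W

Since the resistors are in series they all carry the loop current I = V/R_total; the power in any one is I²R.
R_total = 103 + 15.5 + 82.0 + 60.1 = 260.6 Ω
I = V / R_total = 110 / 260.6 = 0.4221 A
P_R4 = I² × R4 = (0.4221)² × 60.1 = 10.71 W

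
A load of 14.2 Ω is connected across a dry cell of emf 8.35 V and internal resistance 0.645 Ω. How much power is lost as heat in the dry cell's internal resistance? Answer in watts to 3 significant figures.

0.204 W

Internal loss is I²r, with I set by the total series resistance r+R.
I = ε / (r + R) = 8.35 / (0.645 + 14.2) = 0.5625 A
P_int = I² r = (0.5625)² × 0.645 = 0.2041 W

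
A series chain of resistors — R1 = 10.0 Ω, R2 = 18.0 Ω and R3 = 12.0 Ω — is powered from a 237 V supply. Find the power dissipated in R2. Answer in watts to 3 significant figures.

632 W

Series elements share the same current, so find I first, then use P = I²R.
R_total = 10.0 + 18.0 + 12.0 = 40.00 Ω
I = V / R_total = 237 / 40.00 = 5.925 A
P_R2 = I² × R2 = (5.925)² × 18.0 = 631.9 W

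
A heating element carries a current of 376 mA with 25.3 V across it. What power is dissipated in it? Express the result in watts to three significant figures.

9.51 W

V and I are known directly — P = V I, no intermediate step needed.
P = 25.3 V × 0.3760 A = 9.513 W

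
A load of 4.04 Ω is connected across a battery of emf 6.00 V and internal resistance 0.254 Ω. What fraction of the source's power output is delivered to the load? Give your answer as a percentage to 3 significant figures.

Efficiency is P_load / P_total. With a series r and R sharing the same I, P = I²R for each, so η = R/(R+r).
η = R / (R + r) = 4.04 / (4.04 + 0.254) = 0.9408

94.1 %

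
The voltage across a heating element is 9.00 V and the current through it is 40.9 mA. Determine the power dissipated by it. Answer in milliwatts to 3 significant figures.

Both the voltage across and the current through the element are known, so P = V I applies directly.
P = 9.00 V × 0.04090 A = 0.3681 W

368 mW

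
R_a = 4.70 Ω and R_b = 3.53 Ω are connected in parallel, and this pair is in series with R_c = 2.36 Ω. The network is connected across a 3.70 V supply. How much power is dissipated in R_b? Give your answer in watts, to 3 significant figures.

Reduce the parallel combination to a single R_p; the circuit then becomes R_p in series with the remaining resistor.
R_p = (4.70×3.53)/(4.70+3.53) = 2.016 Ω
R_total = R_p + 2.36 = 2.016 + 2.36 = 4.376 Ω
I = V / R_total = 3.70 / 4.376 = 0.8455 A
Voltage across the parallel pair: V_p = I × R_p = 0.8455 × 2.016 = 1.705 V
R_b sits across V_p; its power is V_p²/R.
P_R_b = (1.705)² / 3.53 = 0.8231 W

0.823 W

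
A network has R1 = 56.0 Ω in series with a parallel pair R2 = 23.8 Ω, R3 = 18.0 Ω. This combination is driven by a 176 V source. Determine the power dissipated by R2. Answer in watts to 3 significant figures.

Reduce the parallel pair to R_p first; the network is then a simple series string.
R_p = (23.8×18.0)/(23.8+18.0) = 10.25 Ω
R_total = 56.0 + 10.25 = 66.25 Ω
I = V / R_total = 176 / 66.25 = 2.657 A
Voltage across the parallel pair: V_p = I × R_p = 2.657 × 10.25 = 27.23 V
R2 sees V_p directly, so P = V_p² / R2.
P_R2 = (27.23)² / 23.8 = 31.15 W

31.1 W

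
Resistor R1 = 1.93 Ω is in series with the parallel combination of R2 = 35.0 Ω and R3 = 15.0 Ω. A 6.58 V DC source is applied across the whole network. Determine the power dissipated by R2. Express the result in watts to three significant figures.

First combine the parallel branches into one equivalent R_p, then R1 + R_p is a series pair.
R_p = (35.0×15.0)/(35.0+15.0) = 10.50 Ω
R_total = 1.93 + 10.50 = 12.43 Ω
I = V / R_total = 6.58 / 12.43 = 0.5294 A
Voltage across the parallel pair: V_p = I × R_p = 0.5294 × 10.50 = 5.558 V
With V_p across R2, its power is V_p²/R2.
P_R2 = (5.558)² / 35.0 = 0.8827 W

0.883 W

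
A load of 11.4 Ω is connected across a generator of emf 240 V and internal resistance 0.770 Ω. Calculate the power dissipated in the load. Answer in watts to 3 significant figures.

With r and R in series, I = ε/(r+R); the load dissipates I²R.
I = ε / (r + R) = 240 / (0.770 + 11.4) = 19.72 A
P_load = I² R = (19.72)² × 11.4 = 4433 W

4430 W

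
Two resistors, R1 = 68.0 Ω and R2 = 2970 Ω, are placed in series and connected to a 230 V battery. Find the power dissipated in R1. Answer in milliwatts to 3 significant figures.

390 mW

Series elements share the same current, so find I first, then use P = I²R.
R_total = 68.0 + 2970 = 3038 Ω
I = V / R_total = 230 / 3038 = 0.07571 A
P_R1 = I² × R1 = (0.07571)² × 68.0 = 0.3898 W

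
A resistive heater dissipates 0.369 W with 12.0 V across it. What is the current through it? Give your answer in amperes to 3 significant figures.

Rearranging the power relation for the two known quantities gives I = P / V.
I = 0.369 / 12.0 = 0.03075 A

0.0307 A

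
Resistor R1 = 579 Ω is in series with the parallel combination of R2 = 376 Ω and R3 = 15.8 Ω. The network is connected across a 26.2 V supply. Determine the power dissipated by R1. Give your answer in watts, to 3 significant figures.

1.13 W

Collapse R2‖R3 to a single equivalent, reducing the network to two series elements.
R_p = (376×15.8)/(376+15.8) = 15.16 Ω
R_total = 579 + 15.16 = 594.2 Ω
I = V / R_total = 26.2 / 594.2 = 0.04410 A
R1 carries the full series current, so P = I²R.
P_R1 = (0.04410)² × 579 = 1.126 W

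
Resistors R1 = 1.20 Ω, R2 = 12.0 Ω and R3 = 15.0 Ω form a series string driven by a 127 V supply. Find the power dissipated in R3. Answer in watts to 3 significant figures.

304 W

The current is common to all series resistors; compute it, then apply P = I²R for the target.
R_total = 1.20 + 12.0 + 15.0 = 28.20 Ω
I = V / R_total = 127 / 28.20 = 4.504 A
P_R3 = I² × R3 = (4.504)² × 15.0 = 304.2 W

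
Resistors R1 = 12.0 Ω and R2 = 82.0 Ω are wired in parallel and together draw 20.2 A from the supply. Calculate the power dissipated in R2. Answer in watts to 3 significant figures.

Parallel branches share V, not I — compute V via R_eq, then use V²/R for the target branch.
1/R_eq = 1/12.0 + 1/82.0 ⇒ R_eq = 10.47 Ω
V = I_total × R_eq = 20.20 × 10.47 = 211.5 V
P_R2 = V² / R2 = (211.5)² / 82.0 = 545.3 W

545 W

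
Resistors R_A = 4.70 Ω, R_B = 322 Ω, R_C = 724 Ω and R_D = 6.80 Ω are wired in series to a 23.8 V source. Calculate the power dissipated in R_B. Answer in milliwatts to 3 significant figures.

Series elements share the same current, so find I first, then use P = I²R.
R_total = 4.70 + 322 + 724 + 6.80 = 1058 Ω
I = V / R_total = 23.8 / 1058 = 0.02251 A
P_R_B = I² × R_B = (0.02251)² × 322 = 0.1631 W

163 mW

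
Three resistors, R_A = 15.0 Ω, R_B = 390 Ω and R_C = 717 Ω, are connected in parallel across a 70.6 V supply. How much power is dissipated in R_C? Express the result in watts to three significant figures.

6.95 W

Every branch has 70.6 V across it, so for R_C the power is simply V²/R.
P_R_C = V² / R_C = (70.6)² / 717 Ω = 6.952 W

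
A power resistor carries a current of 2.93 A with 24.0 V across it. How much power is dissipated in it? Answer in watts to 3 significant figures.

V and I are known directly — P = V I, no intermediate step needed.
P = 24.0 V × 2.930 A = 70.32 W

70.3 W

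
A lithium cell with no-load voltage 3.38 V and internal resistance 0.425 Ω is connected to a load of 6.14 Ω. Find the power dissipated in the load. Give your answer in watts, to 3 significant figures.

With r and R in series, I = ε/(r+R); the load dissipates I²R.
I = ε / (r + R) = 3.38 / (0.425 + 6.14) = 0.5149 A
P_load = I² R = (0.5149)² × 6.14 = 1.628 W

1.63 W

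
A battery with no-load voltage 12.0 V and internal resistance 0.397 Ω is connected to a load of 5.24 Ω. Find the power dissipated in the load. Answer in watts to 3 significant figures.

23.7 W

Load and internal resistance form a series loop — compute the loop current, then the load power via I²R.
I = ε / (r + R) = 12.0 / (0.397 + 5.24) = 2.129 A
P_load = I² R = (2.129)² × 5.24 = 23.75 W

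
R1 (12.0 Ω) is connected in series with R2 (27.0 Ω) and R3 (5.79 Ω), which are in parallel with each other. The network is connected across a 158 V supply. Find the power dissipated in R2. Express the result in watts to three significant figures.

Reduce the parallel pair to R_p first; the network is then a simple series string.
R_p = (27.0×5.79)/(27.0+5.79) = 4.768 Ω
R_total = 12.0 + 4.768 = 16.77 Ω
I = V / R_total = 158 / 16.77 = 9.423 A
Voltage across the parallel pair: V_p = I × R_p = 9.423 × 4.768 = 44.92 V
R2 is across V_p, so use P = V²/R for that branch.
P_R2 = (44.92)² / 27.0 = 74.75 W

74.7 W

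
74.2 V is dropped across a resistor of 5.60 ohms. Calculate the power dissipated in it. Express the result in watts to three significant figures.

983 W

Voltage and resistance are given, so P = V²/R is the one-step route.
P = (74.2 V)² / 5.60 Ω = 983.2 W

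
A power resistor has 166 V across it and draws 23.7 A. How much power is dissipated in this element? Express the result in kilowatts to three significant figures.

Both the voltage across and the current through the element are known, so P = V I applies directly.
P = 166 V × 23.70 A = 3934 W

3.93 kW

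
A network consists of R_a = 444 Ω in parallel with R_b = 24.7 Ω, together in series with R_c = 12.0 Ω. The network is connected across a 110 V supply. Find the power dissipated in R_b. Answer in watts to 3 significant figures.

Collapse the R_a‖R_b pair into one equivalent R_p; then R_p and R_c form a series string.
R_p = (444×24.7)/(444+24.7) = 23.40 Ω
R_total = R_p + 12.0 = 23.40 + 12.0 = 35.40 Ω
I = V / R_total = 110 / 35.40 = 3.107 A
Voltage across the parallel pair: V_p = I × R_p = 3.107 × 23.40 = 72.71 V
Use P = V²/R for R_b with V = V_p.
P_R_b = (72.71)² / 24.7 = 214.0 W

214 W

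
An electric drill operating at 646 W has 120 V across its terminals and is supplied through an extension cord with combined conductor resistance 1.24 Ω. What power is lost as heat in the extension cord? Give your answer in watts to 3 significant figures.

35.9 W

Line loss is just I²R for the cable — we know both I and R_line directly.
I = P / V = 646 / 120 = 5.383 A through the extension cord.
P_line = I² R_line = (5.383)² × 1.24 = 35.94 W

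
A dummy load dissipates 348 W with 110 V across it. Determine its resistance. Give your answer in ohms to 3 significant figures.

34.8 Ω

Rearranging the power relation for the two known quantities gives R = V² / P.
R = (110)² / 348 = 34.77 Ω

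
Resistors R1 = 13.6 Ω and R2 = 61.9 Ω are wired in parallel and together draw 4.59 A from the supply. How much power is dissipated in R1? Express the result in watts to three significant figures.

193 W

We need the common branch voltage; get it from I_total × R_eq, then P = V²/R for the branch.
1/R_eq = 1/13.6 + 1/61.9 ⇒ R_eq = 11.15 Ω
V = I_total × R_eq = 4.590 × 11.15 = 51.18 V
P_R1 = V² / R1 = (51.18)² / 13.6 = 192.6 W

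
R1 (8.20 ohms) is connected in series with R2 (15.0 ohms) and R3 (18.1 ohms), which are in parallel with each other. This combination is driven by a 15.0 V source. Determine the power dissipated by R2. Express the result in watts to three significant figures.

3.75 W

First combine the parallel branches into one equivalent R_p, then R1 + R_p is a series pair.
R_p = (15.0×18.1)/(15.0+18.1) = 8.202 Ω
R_total = 8.20 + 8.202 = 16.40 Ω
I = V / R_total = 15.0 / 16.40 = 0.9145 A
Voltage across the parallel pair: V_p = I × R_p = 0.9145 × 8.202 = 7.501 V
R2 is across V_p, so use P = V²/R for that branch.
P_R2 = (7.501)² / 15.0 = 3.751 W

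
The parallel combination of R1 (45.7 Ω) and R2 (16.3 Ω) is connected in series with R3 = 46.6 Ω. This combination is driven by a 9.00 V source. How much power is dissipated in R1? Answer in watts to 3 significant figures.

0.0745 W

First find R_p for the parallel pair, then treat R_p + R3 as a series loop.
R_p = (45.7×16.3)/(45.7+16.3) = 12.01 Ω
R_total = R_p + 46.6 = 12.01 + 46.6 = 58.61 Ω
I = V / R_total = 9.00 / 58.61 = 0.1535 A
Voltage across the parallel pair: V_p = I × R_p = 0.1535 × 12.01 = 1.845 V
R1 has V_p across it, so P = V_p²/R1.
P_R1 = (1.845)² / 45.7 = 0.07447 W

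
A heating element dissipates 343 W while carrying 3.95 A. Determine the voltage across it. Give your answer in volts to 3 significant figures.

86.8 V

Rearranging the power relation for the two known quantities gives V = P / I.
V = 343 / 3.950 = 86.84 V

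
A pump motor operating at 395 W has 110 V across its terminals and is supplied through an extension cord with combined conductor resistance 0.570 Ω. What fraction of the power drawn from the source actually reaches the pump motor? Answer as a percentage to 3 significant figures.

I = P / V = 395 / 110 = 3.591 A through the extension cord.
P_line = I² R_line = (3.591)² × 0.570 = 7.350 W
P_source = P_load + P_line = 395.0 + 7.350 = 402.3 W
η = P_load / P_source = 395.0 / 402.3 = 0.9817

98.2 %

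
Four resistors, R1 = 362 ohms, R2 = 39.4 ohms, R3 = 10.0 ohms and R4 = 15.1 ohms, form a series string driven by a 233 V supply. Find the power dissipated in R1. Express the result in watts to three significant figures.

108 W

Series elements share the same current, so find I first, then use P = I²R.
R_total = 362 + 39.4 + 10.0 + 15.1 = 426.5 Ω
I = V / R_total = 233 / 426.5 = 0.5463 A
P_R1 = I² × R1 = (0.5463)² × 362 = 108.0 W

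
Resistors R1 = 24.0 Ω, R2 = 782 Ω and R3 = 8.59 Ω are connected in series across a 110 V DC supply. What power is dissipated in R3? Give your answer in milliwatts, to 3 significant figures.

157 mW

In a series string the same current flows through every resistor — find that current, then P = I²R for the one we want.
R_total = 24.0 + 782 + 8.59 = 814.6 Ω
I = V / R_total = 110 / 814.6 = 0.1350 A
P_R3 = I² × R3 = (0.1350)² × 8.59 = 0.1566 W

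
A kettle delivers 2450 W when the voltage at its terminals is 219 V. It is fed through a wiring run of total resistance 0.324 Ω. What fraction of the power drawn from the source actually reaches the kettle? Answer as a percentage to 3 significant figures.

98.4 %

I = P / V = 2450 / 219 = 11.19 A through the wiring run.
P_line = I² R_line = (11.19)² × 0.324 = 40.55 W
P_source = P_load + P_line = 2450 + 40.55 = 2491 W
η = P_load / P_source = 2450 / 2491 = 0.9837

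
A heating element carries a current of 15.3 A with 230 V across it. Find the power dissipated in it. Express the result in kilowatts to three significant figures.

3.52 kW

V and I are known directly — P = V I, no intermediate step needed.
P = 230 V × 15.30 A = 3519 W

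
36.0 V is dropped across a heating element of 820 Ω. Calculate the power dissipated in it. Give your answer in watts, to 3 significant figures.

We know the drop across the element and its resistance — P = V²/R, one step.
P = (36.0 V)² / 820 Ω = 1.580 W

1.58 W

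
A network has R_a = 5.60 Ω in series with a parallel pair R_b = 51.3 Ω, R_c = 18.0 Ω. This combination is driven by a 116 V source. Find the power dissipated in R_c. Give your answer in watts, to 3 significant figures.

Collapse R_b‖R_c to a single equivalent, reducing the network to two series elements.
R_p = (51.3×18.0)/(51.3+18.0) = 13.32 Ω
R_total = 5.60 + 13.32 = 18.92 Ω
I = V / R_total = 116 / 18.92 = 6.130 A
Voltage across the parallel pair: V_p = I × R_p = 6.130 × 13.32 = 81.67 V
R_c is across V_p, so use P = V²/R for that branch.
P_R_c = (81.67)² / 18.0 = 370.6 W

371 W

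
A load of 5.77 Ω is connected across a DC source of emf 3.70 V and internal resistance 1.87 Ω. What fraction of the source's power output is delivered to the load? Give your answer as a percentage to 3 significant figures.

Both r and R carry the same current, so the power split is just the resistance split: η = R/(R+r).
η = R / (R + r) = 5.77 / (5.77 + 1.87) = 0.7552

75.5 %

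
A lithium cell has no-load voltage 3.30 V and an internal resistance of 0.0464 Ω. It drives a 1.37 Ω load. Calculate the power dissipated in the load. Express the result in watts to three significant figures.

The internal resistance and the load are in series, so the same I flows through both; get I from ε/(r+R), then I²R for the load.
I = ε / (r + R) = 3.30 / (0.0464 + 1.37) = 2.330 A
P_load = I² R = (2.330)² × 1.37 = 7.437 W

7.44 W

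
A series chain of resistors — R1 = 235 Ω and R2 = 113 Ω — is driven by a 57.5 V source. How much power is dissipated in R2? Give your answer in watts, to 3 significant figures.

In a series string the same current flows through every resistor — find that current, then P = I²R for the one we want.
R_total = 235 + 113 = 348.0 Ω
I = V / R_total = 57.5 / 348.0 = 0.1652 A
P_R2 = I² × R2 = (0.1652)² × 113 = 3.085 W

3.09 W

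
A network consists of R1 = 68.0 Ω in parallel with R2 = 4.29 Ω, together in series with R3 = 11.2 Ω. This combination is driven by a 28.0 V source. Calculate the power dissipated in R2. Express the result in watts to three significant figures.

First find R_p for the parallel pair, then treat R_p + R3 as a series loop.
R_p = (68.0×4.29)/(68.0+4.29) = 4.035 Ω
R_total = R_p + 11.2 = 4.035 + 11.2 = 15.24 Ω
I = V / R_total = 28.0 / 15.24 = 1.838 A
Voltage across the parallel pair: V_p = I × R_p = 1.838 × 4.035 = 7.416 V
R2 has V_p across it, so P = V_p²/R2.
P_R2 = (7.416)² / 4.29 = 12.82 W

12.8 W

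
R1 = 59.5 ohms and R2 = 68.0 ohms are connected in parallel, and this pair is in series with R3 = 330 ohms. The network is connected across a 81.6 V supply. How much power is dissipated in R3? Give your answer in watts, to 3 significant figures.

16.8 W

Reduce the parallel combination to a single R_p; the circuit then becomes R_p in series with the remaining resistor.
R_p = (59.5×68.0)/(59.5+68.0) = 31.73 Ω
R_total = R_p + 330 = 31.73 + 330 = 361.7 Ω
I = V / R_total = 81.6 / 361.7 = 0.2256 A
R3 carries the full series current, so P = I²R.
P_R3 = (0.2256)² × 330 = 16.79 W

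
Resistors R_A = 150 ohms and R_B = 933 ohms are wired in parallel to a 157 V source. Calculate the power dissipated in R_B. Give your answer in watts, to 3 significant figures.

The supply voltage appears across each parallel branch — just use P = V²/R_B.
P_R_B = V² / R_B = (157)² / 933 Ω = 26.42 W

26.4 W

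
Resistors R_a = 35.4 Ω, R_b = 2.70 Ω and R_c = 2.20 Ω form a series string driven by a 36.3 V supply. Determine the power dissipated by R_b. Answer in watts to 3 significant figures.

2.19 W

In a series string the same current flows through every resistor — find that current, then P = I²R for the one we want.
R_total = 35.4 + 2.70 + 2.20 = 40.30 Ω
I = V / R_total = 36.3 / 40.30 = 0.9007 A
P_R_b = I² × R_b = (0.9007)² × 2.70 = 2.191 W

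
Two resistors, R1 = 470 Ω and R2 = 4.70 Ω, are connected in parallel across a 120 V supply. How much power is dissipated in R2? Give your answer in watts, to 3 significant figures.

3060 W

R2 sits directly across the source, so P = V²/R with V = 120 V.
P_R2 = V² / R2 = (120)² / 4.70 Ω = 3064 W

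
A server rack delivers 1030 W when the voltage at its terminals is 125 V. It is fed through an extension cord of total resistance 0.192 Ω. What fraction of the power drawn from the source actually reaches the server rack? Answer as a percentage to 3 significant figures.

I = P / V = 1030 / 125 = 8.240 A through the extension cord.
P_line = I² R_line = (8.240)² × 0.192 = 13.04 W
P_source = P_load + P_line = 1030 + 13.04 = 1043 W
η = P_load / P_source = 1030 / 1043 = 0.9875

98.8 %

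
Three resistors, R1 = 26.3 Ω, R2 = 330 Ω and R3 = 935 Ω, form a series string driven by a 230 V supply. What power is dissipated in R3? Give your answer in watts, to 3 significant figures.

29.7 W

The current is common to all series resistors; compute it, then apply P = I²R for the target.
R_total = 26.3 + 330 + 935 = 1291 Ω
I = V / R_total = 230 / 1291 = 0.1781 A
P_R3 = I² × R3 = (0.1781)² × 935 = 29.66 W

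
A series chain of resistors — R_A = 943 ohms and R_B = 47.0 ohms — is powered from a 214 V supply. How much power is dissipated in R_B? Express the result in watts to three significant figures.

2.20 W

In a series string the same current flows through every resistor — find that current, then P = I²R for the one we want.
R_total = 943 + 47.0 = 990.0 Ω
I = V / R_total = 214 / 990.0 = 0.2162 A
P_R_B = I² × R_B = (0.2162)² × 47.0 = 2.196 W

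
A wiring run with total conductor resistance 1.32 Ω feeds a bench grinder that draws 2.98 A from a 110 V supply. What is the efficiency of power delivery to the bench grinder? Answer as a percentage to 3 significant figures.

The wiring run carries the full 2.98 A.
P_line = I² R_line = (2.980)² × 1.32 = 11.72 W
P_source = V I = 110 × 2.980 = 327.8 W; P_load = 316.1 W
η = P_load / P_source = 316.1 / 327.8 = 0.9642

96.4 %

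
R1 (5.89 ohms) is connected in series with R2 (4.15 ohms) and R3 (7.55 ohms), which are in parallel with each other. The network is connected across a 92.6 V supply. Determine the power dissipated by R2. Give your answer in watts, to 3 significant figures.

First combine the parallel branches into one equivalent R_p, then R1 + R_p is a series pair.
R_p = (4.15×7.55)/(4.15+7.55) = 2.678 Ω
R_total = 5.89 + 2.678 = 8.568 Ω
I = V / R_total = 92.6 / 8.568 = 10.81 A
Voltage across the parallel pair: V_p = I × R_p = 10.81 × 2.678 = 28.94 V
With V_p across R2, its power is V_p²/R2.
P_R2 = (28.94)² / 4.15 = 201.9 W

202 W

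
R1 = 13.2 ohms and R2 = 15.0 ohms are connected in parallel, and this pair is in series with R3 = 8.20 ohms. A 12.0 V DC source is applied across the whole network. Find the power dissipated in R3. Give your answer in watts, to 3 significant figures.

5.10 W

Reduce the parallel combination to a single R_p; the circuit then becomes R_p in series with the remaining resistor.
R_p = (13.2×15.0)/(13.2+15.0) = 7.021 Ω
R_total = R_p + 8.20 = 7.021 + 8.20 = 15.22 Ω
I = V / R_total = 12.0 / 15.22 = 0.7884 A
R3 is the series element, so its power is I²R.
P_R3 = (0.7884)² × 8.20 = 5.097 W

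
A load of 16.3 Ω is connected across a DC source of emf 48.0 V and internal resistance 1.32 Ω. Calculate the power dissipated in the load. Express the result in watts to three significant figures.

With r and R in series, I = ε/(r+R); the load dissipates I²R.
I = ε / (r + R) = 48.0 / (1.32 + 16.3) = 2.724 A
P_load = I² R = (2.724)² × 16.3 = 121.0 W

121 W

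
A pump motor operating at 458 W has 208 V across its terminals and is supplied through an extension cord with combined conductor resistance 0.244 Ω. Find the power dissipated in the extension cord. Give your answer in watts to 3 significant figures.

1.18 W

The extension cord is a series resistance carrying the load current; its dissipation is I²R_line.
I = P / V = 458 / 208 = 2.202 A through the extension cord.
P_line = I² R_line = (2.202)² × 0.244 = 1.183 W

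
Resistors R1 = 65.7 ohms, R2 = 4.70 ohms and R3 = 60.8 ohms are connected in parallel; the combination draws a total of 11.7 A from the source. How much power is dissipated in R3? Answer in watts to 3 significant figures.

37.7 W

Parallel branches share V, not I — compute V via R_eq, then use V²/R for the target branch.
1/R_eq = 1/65.7 + 1/4.70 + 1/60.8 ⇒ R_eq = 4.091 Ω
V = I_total × R_eq = 11.70 × 4.091 = 47.87 V
P_R3 = V² / R3 = (47.87)² / 60.8 = 37.68 W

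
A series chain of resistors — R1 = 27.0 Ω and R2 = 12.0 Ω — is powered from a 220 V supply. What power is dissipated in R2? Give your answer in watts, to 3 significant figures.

382 W

Series elements share the same current, so find I first, then use P = I²R.
R_total = 27.0 + 12.0 = 39.00 Ω
I = V / R_total = 220 / 39.00 = 5.641 A
P_R2 = I² × R2 = (5.641)² × 12.0 = 381.9 W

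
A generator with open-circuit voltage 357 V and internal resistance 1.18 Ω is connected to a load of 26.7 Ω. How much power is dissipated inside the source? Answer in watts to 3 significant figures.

193 W

The internal resistance carries the same current as the load; P_int = I²r.
I = ε / (r + R) = 357 / (1.18 + 26.7) = 12.80 A
P_int = I² r = (12.80)² × 1.18 = 193.5 W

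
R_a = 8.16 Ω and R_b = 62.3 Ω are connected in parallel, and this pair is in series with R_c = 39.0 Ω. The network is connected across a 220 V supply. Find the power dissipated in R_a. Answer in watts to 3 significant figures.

Collapse the R_a‖R_b pair into one equivalent R_p; then R_p and R_c form a series string.
R_p = (8.16×62.3)/(8.16+62.3) = 7.215 Ω
R_total = R_p + 39.0 = 7.215 + 39.0 = 46.21 Ω
I = V / R_total = 220 / 46.21 = 4.760 A
Voltage across the parallel pair: V_p = I × R_p = 4.760 × 7.215 = 34.35 V
Use P = V²/R for R_a with V = V_p.
P_R_a = (34.35)² / 8.16 = 144.6 W

145 W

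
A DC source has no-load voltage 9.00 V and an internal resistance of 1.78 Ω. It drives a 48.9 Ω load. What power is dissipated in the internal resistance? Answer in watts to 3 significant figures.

The source's internal resistance is just another series element carrying I; its dissipation is I²r.
I = ε / (r + R) = 9.00 / (1.78 + 48.9) = 0.1776 A
P_int = I² r = (0.1776)² × 1.78 = 0.05613 W

0.0561 W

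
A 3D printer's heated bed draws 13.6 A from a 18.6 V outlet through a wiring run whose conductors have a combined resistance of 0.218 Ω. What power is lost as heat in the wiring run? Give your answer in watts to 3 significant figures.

Line loss is just I²R for the cable — we know both I and R_line directly.
The wiring run carries the full 13.6 A.
P_line = I² R_line = (13.60)² × 0.218 = 40.32 W

40.3 W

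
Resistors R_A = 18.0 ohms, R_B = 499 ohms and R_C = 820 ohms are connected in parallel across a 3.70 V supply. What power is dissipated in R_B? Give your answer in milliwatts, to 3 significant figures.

Each parallel branch sees the full supply voltage, so P = V²/R applies directly to the target branch.
P_R_B = V² / R_B = (3.70)² / 499 Ω = 0.02743 W

27.4 mW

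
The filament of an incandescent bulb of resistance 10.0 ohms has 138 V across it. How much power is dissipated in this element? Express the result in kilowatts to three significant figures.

1.90 kW

V and R are stated; P = V²/R avoids computing the current.
P = (138 V)² / 10.0 Ω = 1904 W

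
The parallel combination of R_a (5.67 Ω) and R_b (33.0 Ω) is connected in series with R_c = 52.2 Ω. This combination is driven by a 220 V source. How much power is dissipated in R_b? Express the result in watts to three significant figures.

First find R_p for the parallel pair, then treat R_p + R_c as a series loop.
R_p = (5.67×33.0)/(5.67+33.0) = 4.839 Ω
R_total = R_p + 52.2 = 4.839 + 52.2 = 57.04 Ω
I = V / R_total = 220 / 57.04 = 3.857 A
Voltage across the parallel pair: V_p = I × R_p = 3.857 × 4.839 = 18.66 V
Use P = V²/R for R_b with V = V_p.
P_R_b = (18.66)² / 33.0 = 10.55 W

10.6 W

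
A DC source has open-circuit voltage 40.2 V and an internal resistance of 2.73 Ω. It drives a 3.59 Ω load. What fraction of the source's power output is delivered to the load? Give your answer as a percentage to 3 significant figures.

56.8 %

Both r and R carry the same current, so the power split is just the resistance split: η = R/(R+r).
η = R / (R + r) = 3.59 / (3.59 + 2.73) = 0.5680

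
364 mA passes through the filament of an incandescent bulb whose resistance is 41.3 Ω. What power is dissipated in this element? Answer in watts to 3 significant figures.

5.47 W

Knowing I and R, the power is just I²R — no need to find V first.
P = (0.3640 A)² × 41.3 Ω = 5.472 W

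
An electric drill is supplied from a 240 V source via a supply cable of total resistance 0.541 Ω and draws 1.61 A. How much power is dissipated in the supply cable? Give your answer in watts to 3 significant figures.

Line loss is just I²R for the cable — we know both I and R_line directly.
The supply cable carries the full 1.61 A.
P_line = I² R_line = (1.610)² × 0.541 = 1.402 W

1.40 W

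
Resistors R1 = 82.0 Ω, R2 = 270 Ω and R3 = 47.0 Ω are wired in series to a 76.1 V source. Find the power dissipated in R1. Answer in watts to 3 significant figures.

2.98 W

Series elements share the same current, so find I first, then use P = I²R.
R_total = 82.0 + 270 + 47.0 = 399.0 Ω
I = V / R_total = 76.1 / 399.0 = 0.1907 A
P_R1 = I² × R1 = (0.1907)² × 82.0 = 2.983 W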